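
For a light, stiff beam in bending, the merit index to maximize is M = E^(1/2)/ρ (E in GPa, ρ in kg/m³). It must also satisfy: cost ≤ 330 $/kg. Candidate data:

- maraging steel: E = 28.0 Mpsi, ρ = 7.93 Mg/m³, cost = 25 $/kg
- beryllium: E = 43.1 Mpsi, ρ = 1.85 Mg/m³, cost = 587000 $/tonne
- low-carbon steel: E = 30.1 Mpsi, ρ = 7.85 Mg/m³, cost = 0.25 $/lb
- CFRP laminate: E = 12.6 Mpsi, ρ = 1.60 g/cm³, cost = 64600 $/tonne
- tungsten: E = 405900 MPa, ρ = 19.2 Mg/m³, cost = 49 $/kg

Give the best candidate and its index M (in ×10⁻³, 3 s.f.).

Screen on constraints: cost ≤ 330 $/kg. Survivors: maraging steel, low-carbon steel, CFRP laminate, tungsten.
After converting to SI:
  maraging steel: E = 193.1 GPa, ρ = 7930 kg/m³
  low-carbon steel: E = 207.5 GPa, ρ = 7850 kg/m³
  CFRP laminate: E = 86.87 GPa, ρ = 1600 kg/m³
  tungsten: E = 405.9 GPa, ρ = 19200 kg/m³
  CFRP laminate: M = 5.83×10⁻³
  low-carbon steel: M = 1.84×10⁻³
  maraging steel: M = 1.75×10⁻³
  tungsten: M = 1.05×10⁻³
Highest index: CFRP laminate.

CFRP laminate, M = 5.83×10⁻³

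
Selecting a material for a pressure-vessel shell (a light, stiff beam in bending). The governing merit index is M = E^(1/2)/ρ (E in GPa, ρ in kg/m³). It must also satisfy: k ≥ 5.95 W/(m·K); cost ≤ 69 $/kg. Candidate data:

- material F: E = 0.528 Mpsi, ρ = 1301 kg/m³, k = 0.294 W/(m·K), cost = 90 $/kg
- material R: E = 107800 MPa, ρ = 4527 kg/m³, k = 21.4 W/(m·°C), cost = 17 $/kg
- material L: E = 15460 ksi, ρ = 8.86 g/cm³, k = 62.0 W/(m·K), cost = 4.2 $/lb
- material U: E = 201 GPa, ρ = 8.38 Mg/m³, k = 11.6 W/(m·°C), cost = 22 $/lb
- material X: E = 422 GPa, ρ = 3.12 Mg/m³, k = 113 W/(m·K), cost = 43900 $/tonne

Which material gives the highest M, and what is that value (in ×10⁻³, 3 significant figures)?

Screen on constraints: k ≥ 5.95 W/(m·K); cost ≤ 69 $/kg. Survivors: material R, material L, material U, material X.
After converting to SI:
  material R: E = 107.8 GPa, ρ = 4527 kg/m³
  material L: E = 106.6 GPa, ρ = 8860 kg/m³
  material U: E = 201.0 GPa, ρ = 8380 kg/m³
  material X: E = 422.0 GPa, ρ = 3120 kg/m³
  material X: M = 6.58×10⁻³
  material R: M = 2.29×10⁻³
  material U: M = 1.69×10⁻³
  material L: M = 1.17×10⁻³
Material X has the largest M.

material X, M = 6.58×10⁻³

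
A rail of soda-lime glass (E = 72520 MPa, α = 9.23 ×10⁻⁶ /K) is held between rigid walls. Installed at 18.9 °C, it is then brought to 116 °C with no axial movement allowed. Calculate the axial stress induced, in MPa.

E = 72520 MPa = 72.52 GPa.
ΔT = 97.10 K. Constrained thermal stress σ = E·α·ΔT = 72.52×10³ MPa × 9.23×10⁻⁶ × 97.10 = 65.0 MPa (compressive).

65.0 MPa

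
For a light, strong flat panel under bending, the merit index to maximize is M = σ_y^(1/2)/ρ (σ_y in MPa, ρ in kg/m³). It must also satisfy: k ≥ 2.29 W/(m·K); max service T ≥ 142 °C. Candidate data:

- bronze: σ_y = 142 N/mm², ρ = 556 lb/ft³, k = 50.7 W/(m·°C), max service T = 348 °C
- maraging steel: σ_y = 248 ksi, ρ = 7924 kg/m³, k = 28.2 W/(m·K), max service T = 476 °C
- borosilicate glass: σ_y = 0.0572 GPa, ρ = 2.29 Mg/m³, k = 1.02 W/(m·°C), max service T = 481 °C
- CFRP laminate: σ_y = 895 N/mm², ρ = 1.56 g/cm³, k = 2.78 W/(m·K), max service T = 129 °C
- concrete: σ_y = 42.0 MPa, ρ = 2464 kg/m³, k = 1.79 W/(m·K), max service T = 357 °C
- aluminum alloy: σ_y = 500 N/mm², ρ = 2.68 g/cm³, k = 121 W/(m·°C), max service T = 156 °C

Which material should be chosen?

Screen on constraints: k ≥ 2.29 W/(m·K); max service T ≥ 142 °C. Survivors: bronze, maraging steel, aluminum alloy.
Convert each candidate to consistent units, then evaluate M:
  bronze: σ_y = 142.0 MPa, ρ = 8906 kg/m³
  maraging steel: σ_y = 1710 MPa, ρ = 7924 kg/m³
  aluminum alloy: σ_y = 500.0 MPa, ρ = 2680 kg/m³
  aluminum alloy: M = 8.34×10⁻³
  maraging steel: M = 5.22×10⁻³
  bronze: M = 1.34×10⁻³
Highest index: aluminum alloy.

aluminum alloy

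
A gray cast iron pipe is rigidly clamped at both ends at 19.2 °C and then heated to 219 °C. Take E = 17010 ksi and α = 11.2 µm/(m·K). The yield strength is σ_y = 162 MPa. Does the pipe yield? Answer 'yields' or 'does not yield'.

E = 17010 ksi = 117.3 GPa.
ΔT = 199.8 K. Constrained thermal stress σ = E·α·ΔT = 117.3×10³ MPa × 11.2×10⁻⁶ × 199.8 = 262 MPa (compressive).
Compare to σ_y = 162 MPa: σ ≥ σ_y, so it yields.

yields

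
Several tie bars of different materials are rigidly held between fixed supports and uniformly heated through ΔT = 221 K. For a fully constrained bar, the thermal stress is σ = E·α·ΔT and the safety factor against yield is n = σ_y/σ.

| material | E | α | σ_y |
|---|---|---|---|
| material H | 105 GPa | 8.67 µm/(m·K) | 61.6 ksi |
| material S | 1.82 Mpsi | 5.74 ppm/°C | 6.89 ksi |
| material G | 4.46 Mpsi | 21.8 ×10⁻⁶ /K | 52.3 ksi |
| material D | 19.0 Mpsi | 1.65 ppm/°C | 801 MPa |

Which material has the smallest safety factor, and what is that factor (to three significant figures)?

material H, n = 2.11

Per material, after unit conversion:
  material H: E = 105.0, α = 8.67, σ_y = 424.7 → σ = 201 MPa, n = 2.11
  material S: E = 12.55, α = 5.74, σ_y = 47.50 → σ = 15.9 MPa, n = 2.98
  material G: E = 30.75, α = 21.8, σ_y = 360.6 → σ = 148 MPa, n = 2.43
  material D: E = 131.0, α = 1.65, σ_y = 801.0 → σ = 47.8 MPa, n = 16.8
Smallest n: material H with n = 2.11.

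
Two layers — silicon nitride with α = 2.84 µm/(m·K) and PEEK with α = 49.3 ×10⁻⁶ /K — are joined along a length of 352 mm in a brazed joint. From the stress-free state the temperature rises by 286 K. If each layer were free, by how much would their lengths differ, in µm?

4680 µm

Δα = |2.84 − 49.3|×10⁻⁶/K = 46.5×10⁻⁶/K.
ΔL_mismatch = Δα·L·ΔT = 46.5×10⁻⁶ × 352.0 mm × 286.0 K = 4680 µm.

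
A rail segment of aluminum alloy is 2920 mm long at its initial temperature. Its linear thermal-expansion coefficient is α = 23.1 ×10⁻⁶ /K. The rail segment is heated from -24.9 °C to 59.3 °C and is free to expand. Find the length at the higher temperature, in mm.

2925.7 mm

ΔT = 59.3 − (-24.9) = 84.20 K.
ΔL = α·L₀·ΔT = 23.1×10⁻⁶ × 2920 mm × 84.20 K = 5.68 mm.
L = L₀ + ΔL = 2920 + 5.68 = 2925.7 mm.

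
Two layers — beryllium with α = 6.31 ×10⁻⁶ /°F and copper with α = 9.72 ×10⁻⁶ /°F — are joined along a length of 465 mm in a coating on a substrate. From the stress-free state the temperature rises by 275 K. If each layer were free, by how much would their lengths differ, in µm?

785 µm

beryllium: α = 6.31×10⁻⁶/°F × 9/5 = 11.4×10⁻⁶/K.
copper: α = 9.72×10⁻⁶/°F × 9/5 = 17.5×10⁻⁶/K.
Δα = |11.4 − 17.5|×10⁻⁶/K = 6.14×10⁻⁶/K.
ΔL_mismatch = Δα·L·ΔT = 6.14×10⁻⁶ × 465.0 mm × 275.0 K = 785 µm.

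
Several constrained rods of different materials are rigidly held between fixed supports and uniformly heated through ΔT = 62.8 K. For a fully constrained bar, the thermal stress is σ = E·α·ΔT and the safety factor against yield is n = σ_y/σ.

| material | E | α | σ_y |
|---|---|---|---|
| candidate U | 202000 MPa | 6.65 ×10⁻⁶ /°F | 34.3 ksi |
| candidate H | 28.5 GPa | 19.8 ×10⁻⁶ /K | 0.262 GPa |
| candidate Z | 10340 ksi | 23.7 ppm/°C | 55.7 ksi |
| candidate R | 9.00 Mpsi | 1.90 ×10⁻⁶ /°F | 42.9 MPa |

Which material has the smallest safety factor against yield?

In consistent units (E in GPa, α in ×10⁻⁶/K, σ_y in MPa):
  candidate U: E = 202.0, α = 12.0, σ_y = 236.5 → σ = 152 MPa, n = 1.56
  candidate H: E = 28.50, α = 19.8, σ_y = 262.0 → σ = 35.4 MPa, n = 7.39
  candidate Z: E = 71.29, α = 23.7, σ_y = 384.0 → σ = 106 MPa, n = 3.62
  candidate R: E = 62.05, α = 3.42, σ_y = 42.90 → σ = 13.3 MPa, n = 3.22
Candidate U has the lowest safety factor, n = 1.56.

candidate U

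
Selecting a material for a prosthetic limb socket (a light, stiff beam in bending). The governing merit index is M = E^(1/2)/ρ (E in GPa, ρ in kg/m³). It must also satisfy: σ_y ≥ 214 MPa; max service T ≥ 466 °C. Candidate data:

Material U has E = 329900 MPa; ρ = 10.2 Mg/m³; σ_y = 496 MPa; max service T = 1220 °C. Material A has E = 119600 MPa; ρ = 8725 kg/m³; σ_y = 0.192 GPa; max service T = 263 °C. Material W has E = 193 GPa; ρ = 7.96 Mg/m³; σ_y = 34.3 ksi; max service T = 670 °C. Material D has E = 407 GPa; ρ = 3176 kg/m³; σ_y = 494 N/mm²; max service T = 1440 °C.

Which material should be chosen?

material D

Screen on constraints: σ_y ≥ 214 MPa; max service T ≥ 466 °C. Survivors: material U, material W, material D.
After converting to SI:
  material U: E = 329.9 GPa, ρ = 10200 kg/m³
  material W: E = 193.0 GPa, ρ = 7960 kg/m³
  material D: E = 407.0 GPa, ρ = 3176 kg/m³
  material D: M = 6.35×10⁻³
  material U: M = 1.78×10⁻³
  material W: M = 1.75×10⁻³
Material D ranks first.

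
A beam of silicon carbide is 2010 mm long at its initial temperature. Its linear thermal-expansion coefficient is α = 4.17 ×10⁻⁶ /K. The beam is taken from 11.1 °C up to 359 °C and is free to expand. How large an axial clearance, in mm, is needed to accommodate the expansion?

2.92 mm

ΔT = 359 − 11.1 = 347.9 K.
ΔL = α·L₀·ΔT = 4.17×10⁻⁶ × 2010 mm × 347.9 K = 2.92 mm.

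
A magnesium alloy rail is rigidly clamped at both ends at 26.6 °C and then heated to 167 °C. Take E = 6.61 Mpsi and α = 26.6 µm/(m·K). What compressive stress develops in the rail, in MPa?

170 MPa

E = 6.61 Mpsi = 45.57 GPa.
ΔT = 140.4 K. Constrained thermal stress σ = E·α·ΔT = 45.57×10³ MPa × 26.6×10⁻⁶ × 140.4 = 170 MPa (compressive).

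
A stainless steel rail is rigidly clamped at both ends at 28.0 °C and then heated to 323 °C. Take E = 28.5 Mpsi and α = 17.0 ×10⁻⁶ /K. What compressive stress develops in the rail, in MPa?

985 MPa

E = 28.5 Mpsi = 196.5 GPa.
ΔT = 295.0 K. Constrained thermal stress σ = E·α·ΔT = 196.5×10³ MPa × 17.0×10⁻⁶ × 295.0 = 985 MPa (compressive).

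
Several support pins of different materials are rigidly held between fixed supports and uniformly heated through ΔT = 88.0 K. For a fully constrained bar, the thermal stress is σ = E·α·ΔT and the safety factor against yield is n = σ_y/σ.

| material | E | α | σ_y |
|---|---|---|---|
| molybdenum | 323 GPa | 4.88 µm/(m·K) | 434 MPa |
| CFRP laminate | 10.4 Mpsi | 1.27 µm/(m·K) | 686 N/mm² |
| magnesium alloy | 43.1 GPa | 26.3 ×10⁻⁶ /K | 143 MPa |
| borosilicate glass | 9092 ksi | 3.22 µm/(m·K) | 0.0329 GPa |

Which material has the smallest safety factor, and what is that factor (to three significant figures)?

In consistent units (E in GPa, α in ×10⁻⁶/K, σ_y in MPa):
  molybdenum: E = 323.0, α = 4.88, σ_y = 434.0 → σ = 139 MPa, n = 3.13
  CFRP laminate: E = 71.71, α = 1.27, σ_y = 686.0 → σ = 8.01 MPa, n = 85.6
  magnesium alloy: E = 43.10, α = 26.3, σ_y = 143.0 → σ = 99.8 MPa, n = 1.43
  borosilicate glass: E = 62.69, α = 3.22, σ_y = 32.90 → σ = 17.8 MPa, n = 1.85
Magnesium alloy has the lowest safety factor, n = 1.43.

magnesium alloy, n = 1.43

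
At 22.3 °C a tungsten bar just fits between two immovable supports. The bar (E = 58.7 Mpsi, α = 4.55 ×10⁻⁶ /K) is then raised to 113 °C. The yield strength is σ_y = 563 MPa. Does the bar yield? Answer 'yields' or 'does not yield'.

does not yield

E = 58.7 Mpsi = 404.7 GPa.
ΔT = 90.70 K. Constrained thermal stress σ = E·α·ΔT = 404.7×10³ MPa × 4.55×10⁻⁶ × 90.70 = 167 MPa (compressive).
Compare to σ_y = 563 MPa: σ < σ_y, so it does not yield.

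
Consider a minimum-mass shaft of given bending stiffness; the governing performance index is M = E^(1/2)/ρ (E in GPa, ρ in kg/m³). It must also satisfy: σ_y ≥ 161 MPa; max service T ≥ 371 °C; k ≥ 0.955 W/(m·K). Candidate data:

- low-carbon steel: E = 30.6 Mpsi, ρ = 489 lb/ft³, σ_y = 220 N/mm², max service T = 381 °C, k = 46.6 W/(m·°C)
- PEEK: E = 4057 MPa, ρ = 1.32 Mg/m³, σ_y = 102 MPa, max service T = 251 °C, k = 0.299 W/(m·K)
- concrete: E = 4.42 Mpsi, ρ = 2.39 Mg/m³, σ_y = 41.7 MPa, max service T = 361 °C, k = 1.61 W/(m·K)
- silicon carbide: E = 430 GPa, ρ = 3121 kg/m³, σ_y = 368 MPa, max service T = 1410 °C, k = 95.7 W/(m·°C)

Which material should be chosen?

silicon carbide

Screen on constraints: σ_y ≥ 161 MPa; max service T ≥ 371 °C; k ≥ 0.955 W/(m·K). Survivors: low-carbon steel, silicon carbide.
Convert each candidate to consistent units, then evaluate M:
  low-carbon steel: E = 211.0 GPa, ρ = 7833 kg/m³
  silicon carbide: E = 430.0 GPa, ρ = 3121 kg/m³
  silicon carbide: M = 6.64×10⁻³
  low-carbon steel: M = 1.85×10⁻³
Highest index: silicon carbide.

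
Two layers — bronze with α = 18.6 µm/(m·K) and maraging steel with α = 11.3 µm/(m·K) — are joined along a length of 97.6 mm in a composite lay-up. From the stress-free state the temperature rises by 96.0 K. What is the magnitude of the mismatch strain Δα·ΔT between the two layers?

7.01×10⁻⁴

Δα = |18.6 − 11.3|×10⁻⁶/K = 7.30×10⁻⁶/K.
Mismatch strain = Δα·ΔT = 7.30×10⁻⁶ × 96.0 = 7.01×10⁻⁴.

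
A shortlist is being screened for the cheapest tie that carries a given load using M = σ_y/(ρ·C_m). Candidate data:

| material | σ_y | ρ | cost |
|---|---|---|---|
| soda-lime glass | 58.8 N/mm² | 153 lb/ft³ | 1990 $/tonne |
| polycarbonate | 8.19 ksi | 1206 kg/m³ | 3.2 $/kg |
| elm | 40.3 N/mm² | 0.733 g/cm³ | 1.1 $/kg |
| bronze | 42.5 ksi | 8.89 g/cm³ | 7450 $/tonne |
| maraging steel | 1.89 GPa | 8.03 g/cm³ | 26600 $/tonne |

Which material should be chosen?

elm

Convert each candidate to consistent units, then evaluate M:
  soda-lime glass: σ_y = 58.80 MPa, ρ = 2451 kg/m³, cost = 1.990 $/kg
  polycarbonate: σ_y = 56.47 MPa, ρ = 1206 kg/m³, cost = 3.200 $/kg
  elm: σ_y = 40.30 MPa, ρ = 733.0 kg/m³, cost = 1.100 $/kg
  bronze: σ_y = 293.0 MPa, ρ = 8890 kg/m³, cost = 7.450 $/kg
  maraging steel: σ_y = 1890 MPa, ρ = 8030 kg/m³, cost = 26.60 $/kg
  elm: M = 50.0 kN·m per $
  polycarbonate: M = 14.6 kN·m per $
  soda-lime glass: M = 12.1 kN·m per $
  maraging steel: M = 8.85 kN·m per $
  bronze: M = 4.42 kN·m per $
Highest index: elm.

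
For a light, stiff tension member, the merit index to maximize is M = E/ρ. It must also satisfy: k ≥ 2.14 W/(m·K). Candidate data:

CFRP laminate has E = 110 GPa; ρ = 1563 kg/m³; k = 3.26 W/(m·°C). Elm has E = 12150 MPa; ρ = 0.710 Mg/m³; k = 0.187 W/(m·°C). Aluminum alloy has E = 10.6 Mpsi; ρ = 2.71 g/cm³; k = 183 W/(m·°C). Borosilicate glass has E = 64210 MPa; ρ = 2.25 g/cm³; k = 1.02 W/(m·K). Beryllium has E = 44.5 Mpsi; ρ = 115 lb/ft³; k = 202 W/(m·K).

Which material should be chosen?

beryllium

Screen on constraints: k ≥ 2.14 W/(m·K). Survivors: CFRP laminate, aluminum alloy, beryllium.
Convert each candidate to consistent units, then evaluate M:
  CFRP laminate: E = 110.0 GPa, ρ = 1563 kg/m³
  aluminum alloy: E = 73.08 GPa, ρ = 2710 kg/m³
  beryllium: E = 306.8 GPa, ρ = 1842 kg/m³
  beryllium: M = 167 MN·m/kg
  CFRP laminate: M = 70.4 MN·m/kg
  aluminum alloy: M = 27.0 MN·m/kg
Beryllium ranks first.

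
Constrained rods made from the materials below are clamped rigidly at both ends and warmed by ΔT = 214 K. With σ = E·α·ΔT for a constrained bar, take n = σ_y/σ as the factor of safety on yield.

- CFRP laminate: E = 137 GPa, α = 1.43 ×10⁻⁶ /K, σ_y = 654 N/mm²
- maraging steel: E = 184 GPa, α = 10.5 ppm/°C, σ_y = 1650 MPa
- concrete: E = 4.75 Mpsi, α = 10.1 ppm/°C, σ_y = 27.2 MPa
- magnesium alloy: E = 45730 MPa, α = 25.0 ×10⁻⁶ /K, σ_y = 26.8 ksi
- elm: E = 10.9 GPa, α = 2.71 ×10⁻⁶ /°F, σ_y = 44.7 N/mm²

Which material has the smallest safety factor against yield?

In consistent units (E in GPa, α in ×10⁻⁶/K, σ_y in MPa):
  CFRP laminate: E = 137.0, α = 1.43, σ_y = 654.0 → σ = 41.9 MPa, n = 15.6
  maraging steel: E = 184.0, α = 10.5, σ_y = 1650 → σ = 413 MPa, n = 3.99
  concrete: E = 32.75, α = 10.1, σ_y = 27.20 → σ = 70.8 MPa, n = 0.384
  magnesium alloy: E = 45.73, α = 25.0, σ_y = 184.8 → σ = 245 MPa, n = 0.755
  elm: E = 10.90, α = 4.88, σ_y = 44.70 → σ = 11.4 MPa, n = 3.93
The minimum is concrete at n = 0.384.

concrete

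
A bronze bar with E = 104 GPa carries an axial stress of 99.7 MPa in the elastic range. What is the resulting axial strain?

9.59×10⁻⁴

ε = σ/E = 99.7 / 104000 = 9.59×10⁻⁴.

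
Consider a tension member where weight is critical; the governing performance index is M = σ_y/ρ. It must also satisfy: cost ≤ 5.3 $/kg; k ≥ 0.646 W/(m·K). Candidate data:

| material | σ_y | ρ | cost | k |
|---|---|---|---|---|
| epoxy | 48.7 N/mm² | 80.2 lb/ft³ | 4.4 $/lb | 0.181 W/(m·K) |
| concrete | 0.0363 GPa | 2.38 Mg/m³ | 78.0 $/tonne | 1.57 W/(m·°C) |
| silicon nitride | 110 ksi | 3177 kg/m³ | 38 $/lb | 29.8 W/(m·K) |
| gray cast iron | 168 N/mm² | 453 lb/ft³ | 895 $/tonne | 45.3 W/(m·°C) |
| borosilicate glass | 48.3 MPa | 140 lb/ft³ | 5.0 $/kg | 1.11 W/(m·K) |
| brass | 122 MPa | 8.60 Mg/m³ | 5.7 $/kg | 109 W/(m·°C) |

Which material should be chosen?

gray cast iron

Screen on constraints: cost ≤ 5.3 $/kg; k ≥ 0.646 W/(m·K). Survivors: concrete, gray cast iron, borosilicate glass.
In SI units:
  concrete: σ_y = 36.30 MPa, ρ = 2380 kg/m³
  gray cast iron: σ_y = 168.0 MPa, ρ = 7256 kg/m³
  borosilicate glass: σ_y = 48.30 MPa, ρ = 2243 kg/m³
  gray cast iron: M = 23.2 kN·m/kg
  borosilicate glass: M = 21.5 kN·m/kg
  concrete: M = 15.3 kN·m/kg
The maximum is for gray cast iron.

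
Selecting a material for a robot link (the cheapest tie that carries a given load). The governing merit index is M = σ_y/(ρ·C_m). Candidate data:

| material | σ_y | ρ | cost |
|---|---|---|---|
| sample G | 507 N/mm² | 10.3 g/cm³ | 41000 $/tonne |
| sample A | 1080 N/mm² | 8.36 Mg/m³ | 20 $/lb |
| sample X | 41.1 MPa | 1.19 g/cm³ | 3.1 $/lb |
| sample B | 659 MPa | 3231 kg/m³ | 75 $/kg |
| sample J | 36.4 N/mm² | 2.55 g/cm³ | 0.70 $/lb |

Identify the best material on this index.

sample J

After converting to SI:
  sample G: σ_y = 507.0 MPa, ρ = 10300 kg/m³, cost = 41.00 $/kg
  sample A: σ_y = 1080 MPa, ρ = 8360 kg/m³, cost = 44.09 $/kg
  sample X: σ_y = 41.10 MPa, ρ = 1190 kg/m³, cost = 6.834 $/kg
  sample B: σ_y = 659.0 MPa, ρ = 3231 kg/m³, cost = 75.00 $/kg
  sample J: σ_y = 36.40 MPa, ρ = 2550 kg/m³, cost = 1.543 $/kg
  sample J: M = 9.25 kN·m per $
  sample X: M = 5.05 kN·m per $
  sample A: M = 2.93 kN·m per $
  sample B: M = 2.72 kN·m per $
  sample G: M = 1.20 kN·m per $
Sample J has the largest M.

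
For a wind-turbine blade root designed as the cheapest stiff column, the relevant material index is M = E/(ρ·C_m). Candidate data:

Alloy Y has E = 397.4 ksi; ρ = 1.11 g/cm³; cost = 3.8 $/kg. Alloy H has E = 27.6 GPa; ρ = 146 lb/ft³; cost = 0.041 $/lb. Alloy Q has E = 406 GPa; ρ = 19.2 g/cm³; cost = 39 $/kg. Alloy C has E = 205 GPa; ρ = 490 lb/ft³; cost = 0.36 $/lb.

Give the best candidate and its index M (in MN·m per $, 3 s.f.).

alloy H, M = 131 MN·m per $

After converting to SI:
  alloy Y: E = 2.740 GPa, ρ = 1110 kg/m³, cost = 3.800 $/kg
  alloy H: E = 27.60 GPa, ρ = 2339 kg/m³, cost = 0.09039 $/kg
  alloy Q: E = 406.0 GPa, ρ = 19200 kg/m³, cost = 39.00 $/kg
  alloy C: E = 205.0 GPa, ρ = 7849 kg/m³, cost = 0.7937 $/kg
  alloy H: M = 131 MN·m per $
  alloy C: M = 32.9 MN·m per $
  alloy Y: M = 0.650 MN·m per $
  alloy Q: M = 0.542 MN·m per $
Alloy H ranks first.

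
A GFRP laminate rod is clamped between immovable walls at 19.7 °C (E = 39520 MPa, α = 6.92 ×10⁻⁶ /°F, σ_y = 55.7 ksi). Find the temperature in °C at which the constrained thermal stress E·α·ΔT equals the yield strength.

800 °C

E = 39520 MPa = 39.52 GPa.
α = 6.92×10⁻⁶/°F × 9/5 = 12.5×10⁻⁶/K.
σ_y = 55.7 ksi = 384.0 MPa.
E·α·ΔT = 384.0 MPa ⇒ ΔT = 384.0 / (39.52×10³ × 12.5×10⁻⁶) = 780.2 K.
T = 19.7 + 780.2 = 799.9 °C.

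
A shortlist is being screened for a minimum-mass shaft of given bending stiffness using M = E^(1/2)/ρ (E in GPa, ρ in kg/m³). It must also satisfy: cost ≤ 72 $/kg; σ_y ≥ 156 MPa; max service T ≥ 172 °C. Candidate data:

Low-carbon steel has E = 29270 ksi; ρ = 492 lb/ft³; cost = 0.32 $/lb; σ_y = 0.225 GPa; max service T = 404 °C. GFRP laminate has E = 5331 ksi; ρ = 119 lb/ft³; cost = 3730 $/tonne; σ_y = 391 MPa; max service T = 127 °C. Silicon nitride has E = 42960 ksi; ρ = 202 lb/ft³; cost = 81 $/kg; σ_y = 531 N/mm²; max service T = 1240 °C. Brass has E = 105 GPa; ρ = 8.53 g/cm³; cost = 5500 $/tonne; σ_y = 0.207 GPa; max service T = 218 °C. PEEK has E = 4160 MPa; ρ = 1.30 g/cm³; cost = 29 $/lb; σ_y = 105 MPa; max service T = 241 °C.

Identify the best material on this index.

low-carbon steel

Screen on constraints: cost ≤ 72 $/kg; σ_y ≥ 156 MPa; max service T ≥ 172 °C. Survivors: low-carbon steel, brass.
Normalizing units and computing the index:
  low-carbon steel: E = 201.8 GPa, ρ = 7881 kg/m³
  brass: E = 105.0 GPa, ρ = 8530 kg/m³
  low-carbon steel: M = 1.80×10⁻³
  brass: M = 1.20×10⁻³
The maximum is for low-carbon steel.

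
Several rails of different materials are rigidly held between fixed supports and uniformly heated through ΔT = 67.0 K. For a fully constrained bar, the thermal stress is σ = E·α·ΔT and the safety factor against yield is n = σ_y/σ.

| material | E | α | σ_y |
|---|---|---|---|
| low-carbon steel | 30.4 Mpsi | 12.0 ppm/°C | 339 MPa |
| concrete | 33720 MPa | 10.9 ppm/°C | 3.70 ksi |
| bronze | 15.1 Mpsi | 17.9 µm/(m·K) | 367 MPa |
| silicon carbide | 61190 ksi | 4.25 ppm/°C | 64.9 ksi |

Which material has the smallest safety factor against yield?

With everything in SI (GPa, ×10⁻⁶/K, MPa):
  low-carbon steel: E = 209.6, α = 12.0, σ_y = 339.0 → σ = 169 MPa, n = 2.01
  concrete: E = 33.72, α = 10.9, σ_y = 25.51 → σ = 24.6 MPa, n = 1.04
  bronze: E = 104.1, α = 17.9, σ_y = 367.0 → σ = 125 MPa, n = 2.94
  silicon carbide: E = 421.9, α = 4.25, σ_y = 447.5 → σ = 120 MPa, n = 3.72
Smallest n: concrete with n = 1.04.

concrete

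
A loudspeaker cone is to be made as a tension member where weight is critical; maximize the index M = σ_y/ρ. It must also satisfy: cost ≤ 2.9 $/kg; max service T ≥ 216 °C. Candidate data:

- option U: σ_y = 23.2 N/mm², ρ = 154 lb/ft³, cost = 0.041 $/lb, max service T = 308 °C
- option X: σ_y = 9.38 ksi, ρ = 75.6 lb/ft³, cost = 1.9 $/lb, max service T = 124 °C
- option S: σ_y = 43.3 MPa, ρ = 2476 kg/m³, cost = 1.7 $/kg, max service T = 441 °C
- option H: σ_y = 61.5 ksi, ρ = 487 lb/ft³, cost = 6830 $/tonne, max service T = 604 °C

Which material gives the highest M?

Screen on constraints: cost ≤ 2.9 $/kg; max service T ≥ 216 °C. Survivors: option U, option S.
After converting to SI:
  option U: σ_y = 23.20 MPa, ρ = 2467 kg/m³
  option S: σ_y = 43.30 MPa, ρ = 2476 kg/m³
  option S: M = 17.5 kN·m/kg
  option U: M = 9.40 kN·m/kg
The maximum is for option S.

option S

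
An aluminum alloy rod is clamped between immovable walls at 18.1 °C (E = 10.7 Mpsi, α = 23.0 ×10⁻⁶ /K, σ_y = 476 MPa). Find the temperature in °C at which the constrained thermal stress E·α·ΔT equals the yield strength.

E = 10.7 Mpsi = 73.77 GPa.
E·α·ΔT = 476.0 MPa ⇒ ΔT = 476.0 / (73.77×10³ × 23.0×10⁻⁶) = 280.5 K.
T = 18.1 + 280.5 = 298.6 °C.

299 °C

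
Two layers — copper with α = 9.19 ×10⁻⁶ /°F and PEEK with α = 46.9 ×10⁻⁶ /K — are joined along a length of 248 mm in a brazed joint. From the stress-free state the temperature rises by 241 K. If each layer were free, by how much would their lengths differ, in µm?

1810 µm

copper: α = 9.19×10⁻⁶/°F × 9/5 = 16.5×10⁻⁶/K.
Δα = |16.5 − 46.9|×10⁻⁶/K = 30.4×10⁻⁶/K.
ΔL_mismatch = Δα·L·ΔT = 30.4×10⁻⁶ × 248.0 mm × 241.0 K = 1810 µm.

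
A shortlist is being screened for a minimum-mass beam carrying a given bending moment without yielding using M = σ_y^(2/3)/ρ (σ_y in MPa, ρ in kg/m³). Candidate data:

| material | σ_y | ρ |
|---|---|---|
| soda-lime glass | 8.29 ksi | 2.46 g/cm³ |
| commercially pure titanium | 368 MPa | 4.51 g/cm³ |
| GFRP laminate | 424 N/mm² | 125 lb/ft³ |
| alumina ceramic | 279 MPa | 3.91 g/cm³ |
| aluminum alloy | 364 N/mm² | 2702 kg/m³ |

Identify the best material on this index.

In SI units:
  soda-lime glass: σ_y = 57.16 MPa, ρ = 2460 kg/m³
  commercially pure titanium: σ_y = 368.0 MPa, ρ = 4510 kg/m³
  GFRP laminate: σ_y = 424.0 MPa, ρ = 2002 kg/m³
  alumina ceramic: σ_y = 279.0 MPa, ρ = 3910 kg/m³
  aluminum alloy: σ_y = 364.0 MPa, ρ = 2702 kg/m³
  GFRP laminate: M = 28.2×10⁻³
  aluminum alloy: M = 18.9×10⁻³
  commercially pure titanium: M = 11.4×10⁻³
  alumina ceramic: M = 10.9×10⁻³
  soda-lime glass: M = 6.03×10⁻³
GFRP laminate ranks first.

GFRP laminate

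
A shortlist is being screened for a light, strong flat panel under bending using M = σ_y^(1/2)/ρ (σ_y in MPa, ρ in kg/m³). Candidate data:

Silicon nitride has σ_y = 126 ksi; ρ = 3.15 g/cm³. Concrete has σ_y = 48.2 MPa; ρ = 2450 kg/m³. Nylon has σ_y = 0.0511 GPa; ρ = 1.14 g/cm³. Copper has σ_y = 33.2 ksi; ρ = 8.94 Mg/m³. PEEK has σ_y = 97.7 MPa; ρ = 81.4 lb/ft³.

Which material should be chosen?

silicon nitride

Convert each candidate to consistent units, then evaluate M:
  silicon nitride: σ_y = 868.7 MPa, ρ = 3150 kg/m³
  concrete: σ_y = 48.20 MPa, ρ = 2450 kg/m³
  nylon: σ_y = 51.10 MPa, ρ = 1140 kg/m³
  copper: σ_y = 228.9 MPa, ρ = 8940 kg/m³
  PEEK: σ_y = 97.70 MPa, ρ = 1304 kg/m³
  silicon nitride: M = 9.36×10⁻³
  PEEK: M = 7.58×10⁻³
  nylon: M = 6.27×10⁻³
  concrete: M = 2.83×10⁻³
  copper: M = 1.69×10⁻³
The maximum is for silicon nitride.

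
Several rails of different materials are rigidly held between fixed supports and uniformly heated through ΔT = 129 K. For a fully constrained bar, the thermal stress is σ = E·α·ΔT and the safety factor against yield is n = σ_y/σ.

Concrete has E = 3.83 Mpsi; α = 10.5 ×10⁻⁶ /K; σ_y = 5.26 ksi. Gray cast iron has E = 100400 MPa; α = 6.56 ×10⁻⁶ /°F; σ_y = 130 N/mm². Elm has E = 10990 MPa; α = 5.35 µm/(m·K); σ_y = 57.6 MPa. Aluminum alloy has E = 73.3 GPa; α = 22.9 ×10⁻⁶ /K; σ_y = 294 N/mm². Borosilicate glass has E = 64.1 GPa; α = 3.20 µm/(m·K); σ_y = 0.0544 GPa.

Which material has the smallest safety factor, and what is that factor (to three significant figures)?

gray cast iron, n = 0.850

Per material, after unit conversion:
  concrete: E = 26.41, α = 10.5, σ_y = 36.27 → σ = 35.8 MPa, n = 1.01
  gray cast iron: E = 100.4, α = 11.8, σ_y = 130.0 → σ = 153 MPa, n = 0.850
  elm: E = 10.99, α = 5.35, σ_y = 57.60 → σ = 7.58 MPa, n = 7.59
  aluminum alloy: E = 73.30, α = 22.9, σ_y = 294.0 → σ = 217 MPa, n = 1.36
  borosilicate glass: E = 64.10, α = 3.20, σ_y = 54.40 → σ = 26.5 MPa, n = 2.06
The minimum is gray cast iron at n = 0.850.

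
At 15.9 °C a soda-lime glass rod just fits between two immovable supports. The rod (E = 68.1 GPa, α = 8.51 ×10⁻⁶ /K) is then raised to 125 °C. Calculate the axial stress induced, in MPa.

ΔT = 109.1 K. Constrained thermal stress σ = E·α·ΔT = 68.10×10³ MPa × 8.51×10⁻⁶ × 109.1 = 63.2 MPa (compressive).

63.2 MPa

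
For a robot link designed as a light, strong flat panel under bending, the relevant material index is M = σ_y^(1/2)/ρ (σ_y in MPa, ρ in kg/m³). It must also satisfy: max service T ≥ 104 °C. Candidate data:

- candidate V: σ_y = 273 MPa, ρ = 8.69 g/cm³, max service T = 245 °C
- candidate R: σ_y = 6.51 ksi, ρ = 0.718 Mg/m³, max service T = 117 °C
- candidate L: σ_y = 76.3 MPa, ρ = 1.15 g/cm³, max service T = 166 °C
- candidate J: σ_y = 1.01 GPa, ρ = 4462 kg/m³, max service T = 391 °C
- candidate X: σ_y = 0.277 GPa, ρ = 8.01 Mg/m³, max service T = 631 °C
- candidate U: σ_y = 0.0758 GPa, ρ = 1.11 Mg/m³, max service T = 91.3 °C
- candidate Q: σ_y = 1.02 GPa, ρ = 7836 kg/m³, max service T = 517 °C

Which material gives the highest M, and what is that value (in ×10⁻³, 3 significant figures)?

candidate R, M = 9.33×10⁻³

Screen on constraints: max service T ≥ 104 °C. Survivors: candidate V, candidate R, candidate L, candidate J, candidate X, candidate Q.
After converting to SI:
  candidate V: σ_y = 273.0 MPa, ρ = 8690 kg/m³
  candidate R: σ_y = 44.88 MPa, ρ = 718.0 kg/m³
  candidate L: σ_y = 76.30 MPa, ρ = 1150 kg/m³
  candidate J: σ_y = 1010 MPa, ρ = 4462 kg/m³
  candidate X: σ_y = 277.0 MPa, ρ = 8010 kg/m³
  candidate Q: σ_y = 1020 MPa, ρ = 7836 kg/m³
  candidate R: M = 9.33×10⁻³
  candidate L: M = 7.60×10⁻³
  candidate J: M = 7.12×10⁻³
  candidate Q: M = 4.08×10⁻³
  candidate X: M = 2.08×10⁻³
  candidate V: M = 1.90×10⁻³
The maximum is for candidate R.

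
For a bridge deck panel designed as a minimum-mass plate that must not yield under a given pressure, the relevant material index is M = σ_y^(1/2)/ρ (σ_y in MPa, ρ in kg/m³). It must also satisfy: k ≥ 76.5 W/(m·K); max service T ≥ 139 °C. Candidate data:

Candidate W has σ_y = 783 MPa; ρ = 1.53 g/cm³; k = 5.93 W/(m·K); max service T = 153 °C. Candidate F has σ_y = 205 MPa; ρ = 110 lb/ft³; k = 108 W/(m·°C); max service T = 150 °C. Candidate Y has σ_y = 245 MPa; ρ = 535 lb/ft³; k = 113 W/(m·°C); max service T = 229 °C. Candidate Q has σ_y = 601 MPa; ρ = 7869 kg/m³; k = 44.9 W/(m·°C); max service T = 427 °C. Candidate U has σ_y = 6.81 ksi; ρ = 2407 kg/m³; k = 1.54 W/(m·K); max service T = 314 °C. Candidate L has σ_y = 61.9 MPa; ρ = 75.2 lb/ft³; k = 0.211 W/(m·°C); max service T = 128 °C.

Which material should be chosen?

Screen on constraints: k ≥ 76.5 W/(m·K); max service T ≥ 139 °C. Survivors: candidate F, candidate Y.
In SI units:
  candidate F: σ_y = 205.0 MPa, ρ = 1762 kg/m³
  candidate Y: σ_y = 245.0 MPa, ρ = 8570 kg/m³
  candidate F: M = 8.13×10⁻³
  candidate Y: M = 1.83×10⁻³
Candidate F ranks first.

candidate F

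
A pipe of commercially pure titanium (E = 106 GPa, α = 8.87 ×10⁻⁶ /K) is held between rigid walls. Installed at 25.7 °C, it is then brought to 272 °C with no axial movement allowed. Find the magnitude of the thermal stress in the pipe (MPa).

ΔT = 246.3 K. Constrained thermal stress σ = E·α·ΔT = 106.0×10³ MPa × 8.87×10⁻⁶ × 246.3 = 232 MPa (compressive).

232 MPa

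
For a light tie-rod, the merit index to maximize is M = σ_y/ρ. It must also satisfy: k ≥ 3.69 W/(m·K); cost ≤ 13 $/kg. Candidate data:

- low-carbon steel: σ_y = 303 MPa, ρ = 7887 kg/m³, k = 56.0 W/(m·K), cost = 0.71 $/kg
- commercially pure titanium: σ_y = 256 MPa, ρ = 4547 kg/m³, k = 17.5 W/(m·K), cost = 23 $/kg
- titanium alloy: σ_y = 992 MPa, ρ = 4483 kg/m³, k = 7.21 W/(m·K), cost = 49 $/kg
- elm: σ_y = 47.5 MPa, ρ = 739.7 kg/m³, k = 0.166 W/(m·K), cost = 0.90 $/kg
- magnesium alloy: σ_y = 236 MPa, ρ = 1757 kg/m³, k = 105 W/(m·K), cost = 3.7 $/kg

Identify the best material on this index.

Screen on constraints: k ≥ 3.69 W/(m·K); cost ≤ 13 $/kg. Survivors: low-carbon steel, magnesium alloy.
Computing M directly (units already consistent):
  magnesium alloy: M = 134 kN·m/kg
  low-carbon steel: M = 38.4 kN·m/kg
Magnesium alloy ranks first.

magnesium alloy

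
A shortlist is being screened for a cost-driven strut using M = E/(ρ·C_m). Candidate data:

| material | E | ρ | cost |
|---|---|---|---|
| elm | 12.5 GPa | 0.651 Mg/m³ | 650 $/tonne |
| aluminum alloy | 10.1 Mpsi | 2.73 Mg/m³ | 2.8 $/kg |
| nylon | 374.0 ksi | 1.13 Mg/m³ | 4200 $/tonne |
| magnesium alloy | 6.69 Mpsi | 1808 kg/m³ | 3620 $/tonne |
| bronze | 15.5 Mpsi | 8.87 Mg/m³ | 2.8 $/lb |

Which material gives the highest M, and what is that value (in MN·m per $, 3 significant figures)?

Putting every candidate on a common basis:
  elm: E = 12.50 GPa, ρ = 651.0 kg/m³, cost = 0.6500 $/kg
  aluminum alloy: E = 69.64 GPa, ρ = 2730 kg/m³, cost = 2.800 $/kg
  nylon: E = 2.579 GPa, ρ = 1130 kg/m³, cost = 4.200 $/kg
  magnesium alloy: E = 46.13 GPa, ρ = 1808 kg/m³, cost = 3.620 $/kg
  bronze: E = 106.9 GPa, ρ = 8870 kg/m³, cost = 6.173 $/kg
  elm: M = 29.5 MN·m per $
  aluminum alloy: M = 9.11 MN·m per $
  magnesium alloy: M = 7.05 MN·m per $
  bronze: M = 1.95 MN·m per $
  nylon: M = 0.543 MN·m per $
Elm has the largest M.

elm, M = 29.5 MN·m per $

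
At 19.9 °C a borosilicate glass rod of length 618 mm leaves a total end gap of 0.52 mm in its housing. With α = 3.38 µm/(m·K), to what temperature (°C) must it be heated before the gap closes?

α·L₀·ΔT = 0.52 mm ⇒ ΔT = 0.52 / (3.38×10⁻⁶ × 618.0) = 248.9 K.
T = 19.9 + 248.9 = 268.8 °C.

269 °C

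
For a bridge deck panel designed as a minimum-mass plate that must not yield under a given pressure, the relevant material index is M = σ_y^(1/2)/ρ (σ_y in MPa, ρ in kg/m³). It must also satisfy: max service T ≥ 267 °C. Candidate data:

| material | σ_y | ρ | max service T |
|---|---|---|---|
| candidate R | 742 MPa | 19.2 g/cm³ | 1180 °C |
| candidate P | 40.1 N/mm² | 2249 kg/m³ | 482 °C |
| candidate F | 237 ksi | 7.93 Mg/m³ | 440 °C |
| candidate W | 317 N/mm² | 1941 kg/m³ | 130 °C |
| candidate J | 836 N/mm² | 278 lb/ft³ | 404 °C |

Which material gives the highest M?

Screen on constraints: max service T ≥ 267 °C. Survivors: candidate R, candidate P, candidate F, candidate J.
In SI units:
  candidate R: σ_y = 742.0 MPa, ρ = 19200 kg/m³
  candidate P: σ_y = 40.10 MPa, ρ = 2249 kg/m³
  candidate F: σ_y = 1634 MPa, ρ = 7930 kg/m³
  candidate J: σ_y = 836.0 MPa, ρ = 4453 kg/m³
  candidate J: M = 6.49×10⁻³
  candidate F: M = 5.10×10⁻³
  candidate P: M = 2.82×10⁻³
  candidate R: M = 1.42×10⁻³
The maximum is for candidate J.

candidate J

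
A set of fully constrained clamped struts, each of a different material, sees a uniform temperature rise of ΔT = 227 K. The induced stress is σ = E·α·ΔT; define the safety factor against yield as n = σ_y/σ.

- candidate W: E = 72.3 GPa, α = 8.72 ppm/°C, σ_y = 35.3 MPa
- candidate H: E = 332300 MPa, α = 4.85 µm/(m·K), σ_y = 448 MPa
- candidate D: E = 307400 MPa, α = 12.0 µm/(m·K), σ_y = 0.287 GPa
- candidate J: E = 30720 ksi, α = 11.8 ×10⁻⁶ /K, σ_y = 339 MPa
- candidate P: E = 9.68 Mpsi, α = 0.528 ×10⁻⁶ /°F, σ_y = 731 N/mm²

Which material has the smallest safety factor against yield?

candidate W

In consistent units (E in GPa, α in ×10⁻⁶/K, σ_y in MPa):
  candidate W: E = 72.30, α = 8.72, σ_y = 35.30 → σ = 143 MPa, n = 0.247
  candidate H: E = 332.3, α = 4.85, σ_y = 448.0 → σ = 366 MPa, n = 1.22
  candidate D: E = 307.4, α = 12.0, σ_y = 287.0 → σ = 837 MPa, n = 0.343
  candidate J: E = 211.8, α = 11.8, σ_y = 339.0 → σ = 567 MPa, n = 0.598
  candidate P: E = 66.74, α = 0.950, σ_y = 731.0 → σ = 14.4 MPa, n = 50.8
The minimum is candidate W at n = 0.247.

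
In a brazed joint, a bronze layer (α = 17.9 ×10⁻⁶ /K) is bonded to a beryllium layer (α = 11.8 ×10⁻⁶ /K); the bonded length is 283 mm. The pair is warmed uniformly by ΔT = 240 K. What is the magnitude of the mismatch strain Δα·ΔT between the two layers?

1.46×10⁻³

Δα = |17.9 − 11.8|×10⁻⁶/K = 6.10×10⁻⁶/K.
Mismatch strain = Δα·ΔT = 6.10×10⁻⁶ × 240.0 = 1.46×10⁻³.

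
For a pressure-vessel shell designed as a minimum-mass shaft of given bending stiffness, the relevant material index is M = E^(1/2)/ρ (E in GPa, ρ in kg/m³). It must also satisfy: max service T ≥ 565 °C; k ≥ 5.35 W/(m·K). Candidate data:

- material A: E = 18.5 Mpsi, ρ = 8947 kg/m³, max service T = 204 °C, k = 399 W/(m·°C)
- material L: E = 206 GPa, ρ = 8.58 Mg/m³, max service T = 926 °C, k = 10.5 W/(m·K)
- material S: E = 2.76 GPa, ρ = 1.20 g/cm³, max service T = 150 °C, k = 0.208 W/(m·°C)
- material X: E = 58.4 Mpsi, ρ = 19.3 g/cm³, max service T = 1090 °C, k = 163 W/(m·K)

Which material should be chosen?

Screen on constraints: max service T ≥ 565 °C; k ≥ 5.35 W/(m·K). Survivors: material L, material X.
After converting to SI:
  material L: E = 206.0 GPa, ρ = 8580 kg/m³
  material X: E = 402.7 GPa, ρ = 19300 kg/m³
  material L: M = 1.67×10⁻³
  material X: M = 1.04×10⁻³
Material L ranks first.

material L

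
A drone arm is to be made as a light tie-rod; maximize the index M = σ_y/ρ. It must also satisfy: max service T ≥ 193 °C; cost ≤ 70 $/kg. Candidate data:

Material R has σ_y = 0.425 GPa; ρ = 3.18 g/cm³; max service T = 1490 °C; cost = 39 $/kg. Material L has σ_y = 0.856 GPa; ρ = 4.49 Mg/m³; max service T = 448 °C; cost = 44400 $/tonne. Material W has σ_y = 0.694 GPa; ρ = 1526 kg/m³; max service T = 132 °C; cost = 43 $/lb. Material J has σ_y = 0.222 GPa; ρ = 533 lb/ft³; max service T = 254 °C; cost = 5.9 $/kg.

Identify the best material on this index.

Screen on constraints: max service T ≥ 193 °C; cost ≤ 70 $/kg. Survivors: material R, material L, material J.
Putting every candidate on a common basis:
  material R: σ_y = 425.0 MPa, ρ = 3180 kg/m³
  material L: σ_y = 856.0 MPa, ρ = 4490 kg/m³
  material J: σ_y = 222.0 MPa, ρ = 8538 kg/m³
  material L: M = 191 kN·m/kg
  material R: M = 134 kN·m/kg
  material J: M = 26.0 kN·m/kg
Highest index: material L.

material L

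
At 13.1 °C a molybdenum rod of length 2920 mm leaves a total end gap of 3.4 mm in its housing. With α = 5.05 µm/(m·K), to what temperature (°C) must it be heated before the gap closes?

244 °C

α·L₀·ΔT = 3.4 mm ⇒ ΔT = 3.4 / (5.05×10⁻⁶ × 2920.0) = 230.6 K.
T = 13.1 + 230.6 = 243.7 °C.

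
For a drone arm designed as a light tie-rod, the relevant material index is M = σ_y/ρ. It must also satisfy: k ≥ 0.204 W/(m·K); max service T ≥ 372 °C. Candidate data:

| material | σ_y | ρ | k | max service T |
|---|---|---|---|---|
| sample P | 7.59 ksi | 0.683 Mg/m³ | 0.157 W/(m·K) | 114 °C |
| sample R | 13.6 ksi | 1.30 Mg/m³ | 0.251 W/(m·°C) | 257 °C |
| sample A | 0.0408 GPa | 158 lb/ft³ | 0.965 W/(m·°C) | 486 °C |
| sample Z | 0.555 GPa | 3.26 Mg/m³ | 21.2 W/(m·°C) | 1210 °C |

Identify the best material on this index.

Screen on constraints: k ≥ 0.204 W/(m·K); max service T ≥ 372 °C. Survivors: sample A, sample Z.
Normalizing units and computing the index:
  sample A: σ_y = 40.80 MPa, ρ = 2531 kg/m³
  sample Z: σ_y = 555.0 MPa, ρ = 3260 kg/m³
  sample Z: M = 170 kN·m/kg
  sample A: M = 16.1 kN·m/kg
Sample Z has the largest M.

sample Z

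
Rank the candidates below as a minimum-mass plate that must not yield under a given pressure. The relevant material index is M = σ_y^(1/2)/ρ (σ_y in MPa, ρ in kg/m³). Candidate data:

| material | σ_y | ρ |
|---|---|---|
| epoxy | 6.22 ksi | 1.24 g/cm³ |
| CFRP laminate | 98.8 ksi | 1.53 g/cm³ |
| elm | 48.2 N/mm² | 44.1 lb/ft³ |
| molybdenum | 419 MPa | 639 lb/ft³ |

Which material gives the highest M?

Convert each candidate to consistent units, then evaluate M:
  epoxy: σ_y = 42.89 MPa, ρ = 1240 kg/m³
  CFRP laminate: σ_y = 681.2 MPa, ρ = 1530 kg/m³
  elm: σ_y = 48.20 MPa, ρ = 706.4 kg/m³
  molybdenum: σ_y = 419.0 MPa, ρ = 10240 kg/m³
  CFRP laminate: M = 17.1×10⁻³
  elm: M = 9.83×10⁻³
  epoxy: M = 5.28×10⁻³
  molybdenum: M = 2.00×10⁻³
The maximum is for CFRP laminate.

CFRP laminate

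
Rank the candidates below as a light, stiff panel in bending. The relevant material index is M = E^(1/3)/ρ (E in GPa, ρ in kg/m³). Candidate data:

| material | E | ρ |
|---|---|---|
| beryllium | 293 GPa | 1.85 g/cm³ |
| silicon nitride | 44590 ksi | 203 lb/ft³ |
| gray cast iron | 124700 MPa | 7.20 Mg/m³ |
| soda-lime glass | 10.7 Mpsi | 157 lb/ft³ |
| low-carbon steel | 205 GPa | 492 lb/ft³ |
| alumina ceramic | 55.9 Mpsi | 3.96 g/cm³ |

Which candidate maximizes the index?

After converting to SI:
  beryllium: E = 293.0 GPa, ρ = 1850 kg/m³
  silicon nitride: E = 307.4 GPa, ρ = 3252 kg/m³
  gray cast iron: E = 124.7 GPa, ρ = 7200 kg/m³
  soda-lime glass: E = 73.77 GPa, ρ = 2515 kg/m³
  low-carbon steel: E = 205.0 GPa, ρ = 7881 kg/m³
  alumina ceramic: E = 385.4 GPa, ρ = 3960 kg/m³
  beryllium: M = 3.59×10⁻³
  silicon nitride: M = 2.08×10⁻³
  alumina ceramic: M = 1.84×10⁻³
  soda-lime glass: M = 1.67×10⁻³
  low-carbon steel: M = 0.748×10⁻³
  gray cast iron: M = 0.694×10⁻³
Highest index: beryllium.

beryllium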